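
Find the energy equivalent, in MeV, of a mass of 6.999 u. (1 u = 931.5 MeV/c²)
E = mc² = 6520 MeV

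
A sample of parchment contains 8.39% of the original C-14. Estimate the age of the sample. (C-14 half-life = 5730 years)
Age = t½ × log₂(1/ratio) = 20490 years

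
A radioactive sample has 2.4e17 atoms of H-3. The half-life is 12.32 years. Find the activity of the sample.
A = λN = 1.35e16 decays/year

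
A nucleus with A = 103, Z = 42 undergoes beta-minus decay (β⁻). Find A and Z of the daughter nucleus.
Daughter: A = 103, Z = 43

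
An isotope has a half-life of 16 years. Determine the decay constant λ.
λ = ln(2)/t½ = 0.04332 year⁻¹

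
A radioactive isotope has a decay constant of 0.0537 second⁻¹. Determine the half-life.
t½ = ln(2)/λ = 12.91 seconds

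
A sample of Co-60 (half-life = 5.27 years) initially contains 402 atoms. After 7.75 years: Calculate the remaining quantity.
N = N₀(1/2)^(t/t½) = 145.1 atoms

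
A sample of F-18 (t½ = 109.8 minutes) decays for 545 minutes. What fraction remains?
N/N₀ = (1/2)^(t/t½) = 0.03205 = 3.2%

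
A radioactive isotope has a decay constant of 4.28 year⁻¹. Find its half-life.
t½ = ln(2)/λ = 0.162 years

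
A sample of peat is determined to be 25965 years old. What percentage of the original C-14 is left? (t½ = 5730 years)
N/N₀ = (1/2)^(t/t½) = 0.04324 = 4.32%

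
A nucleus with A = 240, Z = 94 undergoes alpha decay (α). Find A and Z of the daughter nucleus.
Daughter: A = 236, Z = 92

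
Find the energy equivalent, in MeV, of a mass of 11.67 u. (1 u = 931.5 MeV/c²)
E = mc² = 10870 MeV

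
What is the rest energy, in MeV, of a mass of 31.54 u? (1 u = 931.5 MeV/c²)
E = mc² = 29380 MeV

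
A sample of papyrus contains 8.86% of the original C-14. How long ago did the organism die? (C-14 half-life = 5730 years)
Age = t½ × log₂(1/ratio) = 20040 years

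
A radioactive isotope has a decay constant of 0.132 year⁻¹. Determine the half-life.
t½ = ln(2)/λ = 5.251 years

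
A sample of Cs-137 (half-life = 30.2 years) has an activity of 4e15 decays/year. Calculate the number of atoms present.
N = A/λ = 1.743e17 atoms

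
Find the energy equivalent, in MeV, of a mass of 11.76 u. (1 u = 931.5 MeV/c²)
E = mc² = 10950 MeV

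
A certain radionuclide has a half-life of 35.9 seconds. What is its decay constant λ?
λ = ln(2)/t½ = 0.01931 second⁻¹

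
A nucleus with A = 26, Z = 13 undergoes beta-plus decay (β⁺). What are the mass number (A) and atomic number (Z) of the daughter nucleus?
Daughter: A = 26, Z = 12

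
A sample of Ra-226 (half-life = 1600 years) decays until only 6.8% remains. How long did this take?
t = t½ × log₂(N₀/N) = 6205 years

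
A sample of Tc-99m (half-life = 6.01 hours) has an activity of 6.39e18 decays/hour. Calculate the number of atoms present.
N = A/λ = 5.541e19 atoms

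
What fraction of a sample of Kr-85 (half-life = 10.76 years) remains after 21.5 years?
N/N₀ = (1/2)^(t/t½) = 0.2503 = 25%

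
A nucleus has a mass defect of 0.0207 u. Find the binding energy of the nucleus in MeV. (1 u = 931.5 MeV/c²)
B.E. = Δm × 931.5 = 19.28 MeV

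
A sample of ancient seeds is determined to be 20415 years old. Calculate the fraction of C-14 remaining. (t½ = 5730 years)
N/N₀ = (1/2)^(t/t½) = 0.08462 = 8.46%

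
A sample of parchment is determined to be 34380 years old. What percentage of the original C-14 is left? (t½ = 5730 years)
N/N₀ = (1/2)^(t/t½) = 0.01562 = 1.56%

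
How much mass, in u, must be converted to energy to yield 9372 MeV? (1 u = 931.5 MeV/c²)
m = E/c² = 10.06 u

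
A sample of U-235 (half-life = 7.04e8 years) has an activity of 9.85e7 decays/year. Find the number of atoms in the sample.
N = A/λ = 1e17 atoms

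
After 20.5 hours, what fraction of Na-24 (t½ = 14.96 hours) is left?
N/N₀ = (1/2)^(t/t½) = 0.3868 = 38.7%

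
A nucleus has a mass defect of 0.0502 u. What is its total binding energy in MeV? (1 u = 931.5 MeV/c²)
B.E. = Δm × 931.5 = 46.76 MeV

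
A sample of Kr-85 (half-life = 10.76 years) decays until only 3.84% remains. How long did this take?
t = t½ × log₂(N₀/N) = 50.6 years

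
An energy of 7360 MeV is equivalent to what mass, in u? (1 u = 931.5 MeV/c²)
m = E/c² = 7.901 u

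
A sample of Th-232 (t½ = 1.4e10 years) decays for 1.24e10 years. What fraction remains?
N/N₀ = (1/2)^(t/t½) = 0.5412 = 54.1%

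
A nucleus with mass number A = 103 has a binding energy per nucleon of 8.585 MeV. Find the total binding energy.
B.E. = 8.585 × 103 = 884.3 MeV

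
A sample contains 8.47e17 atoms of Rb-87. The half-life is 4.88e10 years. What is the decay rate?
A = λN = 1.203e7 decays/year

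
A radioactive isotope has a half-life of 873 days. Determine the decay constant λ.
λ = ln(2)/t½ = 7.94e-4 day⁻¹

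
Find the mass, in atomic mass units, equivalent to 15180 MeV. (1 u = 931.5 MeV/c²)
m = E/c² = 16.3 u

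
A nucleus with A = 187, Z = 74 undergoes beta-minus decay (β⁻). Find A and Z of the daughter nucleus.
Daughter: A = 187, Z = 75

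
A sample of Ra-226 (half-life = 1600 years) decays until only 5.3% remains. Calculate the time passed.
t = t½ × log₂(N₀/N) = 6781 years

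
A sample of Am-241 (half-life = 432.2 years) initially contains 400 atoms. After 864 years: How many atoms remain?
N = N₀(1/2)^(t/t½) = 100.1 atoms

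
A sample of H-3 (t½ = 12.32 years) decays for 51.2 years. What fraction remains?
N/N₀ = (1/2)^(t/t½) = 0.0561 = 5.61%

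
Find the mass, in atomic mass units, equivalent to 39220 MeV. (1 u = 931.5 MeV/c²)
m = E/c² = 42.1 u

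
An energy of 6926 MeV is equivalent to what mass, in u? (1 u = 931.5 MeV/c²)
m = E/c² = 7.435 u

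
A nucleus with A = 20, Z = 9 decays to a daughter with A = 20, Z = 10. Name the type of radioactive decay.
ΔA = 0, ΔZ = +1 ⇒ beta-minus decay (β⁻)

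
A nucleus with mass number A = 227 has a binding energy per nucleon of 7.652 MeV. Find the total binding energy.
B.E. = 7.652 × 227 = 1737 MeV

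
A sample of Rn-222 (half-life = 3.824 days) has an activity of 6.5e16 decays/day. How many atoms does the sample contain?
N = A/λ = 3.586e17 atoms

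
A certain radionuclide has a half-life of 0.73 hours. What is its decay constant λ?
λ = ln(2)/t½ = 0.9495 hour⁻¹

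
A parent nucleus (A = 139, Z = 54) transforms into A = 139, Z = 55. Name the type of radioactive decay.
ΔA = 0, ΔZ = +1 ⇒ beta-minus decay (β⁻)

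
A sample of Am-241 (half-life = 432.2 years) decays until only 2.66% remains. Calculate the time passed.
t = t½ × log₂(N₀/N) = 2261 years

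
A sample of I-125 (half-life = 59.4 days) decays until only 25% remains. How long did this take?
t = t½ × log₂(N₀/N) = 118.8 days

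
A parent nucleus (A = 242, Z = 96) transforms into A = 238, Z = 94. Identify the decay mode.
ΔA = -4, ΔZ = -2 ⇒ alpha decay (α)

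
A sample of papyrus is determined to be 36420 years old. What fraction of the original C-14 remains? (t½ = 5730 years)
N/N₀ = (1/2)^(t/t½) = 0.01221 = 1.22%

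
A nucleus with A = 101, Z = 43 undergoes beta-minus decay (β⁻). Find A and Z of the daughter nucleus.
Daughter: A = 101, Z = 44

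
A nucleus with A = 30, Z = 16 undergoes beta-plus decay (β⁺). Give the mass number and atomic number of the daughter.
Daughter: A = 30, Z = 15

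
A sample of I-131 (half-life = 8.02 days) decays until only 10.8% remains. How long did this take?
t = t½ × log₂(N₀/N) = 25.75 days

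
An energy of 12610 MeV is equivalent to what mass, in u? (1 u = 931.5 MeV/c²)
m = E/c² = 13.54 u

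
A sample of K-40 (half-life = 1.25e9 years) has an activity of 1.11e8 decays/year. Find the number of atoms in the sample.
N = A/λ = 2.002e17 atoms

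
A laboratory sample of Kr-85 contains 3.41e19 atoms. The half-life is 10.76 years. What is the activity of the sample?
A = λN = 2.197e18 decays/year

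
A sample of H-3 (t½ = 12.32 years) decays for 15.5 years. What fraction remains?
N/N₀ = (1/2)^(t/t½) = 0.4181 = 41.8%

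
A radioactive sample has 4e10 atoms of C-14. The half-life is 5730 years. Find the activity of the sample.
A = λN = 4.839e6 decays/year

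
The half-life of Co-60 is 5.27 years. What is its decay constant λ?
λ = ln(2)/t½ = 0.1315 year⁻¹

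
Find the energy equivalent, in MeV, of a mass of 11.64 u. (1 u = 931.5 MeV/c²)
E = mc² = 10840 MeV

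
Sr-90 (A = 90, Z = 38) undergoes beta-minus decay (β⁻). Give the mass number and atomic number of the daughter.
Daughter: A = 90, Z = 39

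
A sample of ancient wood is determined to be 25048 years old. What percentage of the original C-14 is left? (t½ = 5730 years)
N/N₀ = (1/2)^(t/t½) = 0.04832 = 4.83%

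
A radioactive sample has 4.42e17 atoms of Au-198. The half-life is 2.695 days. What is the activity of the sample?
A = λN = 1.137e17 decays/day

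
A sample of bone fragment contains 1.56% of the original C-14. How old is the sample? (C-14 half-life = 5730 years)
Age = t½ × log₂(1/ratio) = 34390 years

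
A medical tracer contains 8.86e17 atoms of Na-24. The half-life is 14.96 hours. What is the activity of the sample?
A = λN = 4.105e16 decays/hour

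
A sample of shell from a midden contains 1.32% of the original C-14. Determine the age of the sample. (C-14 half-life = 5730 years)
Age = t½ × log₂(1/ratio) = 35770 years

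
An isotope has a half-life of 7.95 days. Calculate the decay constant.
λ = ln(2)/t½ = 0.08719 day⁻¹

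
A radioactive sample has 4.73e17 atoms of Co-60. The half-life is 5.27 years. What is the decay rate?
A = λN = 6.221e16 decays/year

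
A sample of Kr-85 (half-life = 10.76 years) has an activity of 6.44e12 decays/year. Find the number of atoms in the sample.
N = A/λ = 9.997e13 atoms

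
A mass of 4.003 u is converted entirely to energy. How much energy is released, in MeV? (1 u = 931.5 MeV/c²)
E = mc² = 3729 MeV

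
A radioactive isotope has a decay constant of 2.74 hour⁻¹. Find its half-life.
t½ = ln(2)/λ = 0.253 hours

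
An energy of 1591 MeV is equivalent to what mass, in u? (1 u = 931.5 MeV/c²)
m = E/c² = 1.708 u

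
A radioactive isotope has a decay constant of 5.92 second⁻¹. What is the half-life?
t½ = ln(2)/λ = 0.1171 seconds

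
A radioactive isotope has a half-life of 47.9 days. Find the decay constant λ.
λ = ln(2)/t½ = 0.01447 day⁻¹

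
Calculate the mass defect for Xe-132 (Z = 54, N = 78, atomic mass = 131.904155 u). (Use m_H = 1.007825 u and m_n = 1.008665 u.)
Δm = Z·m_H + N·m_n − M = 1.194 u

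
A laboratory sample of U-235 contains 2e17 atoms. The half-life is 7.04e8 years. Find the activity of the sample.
A = λN = 1.969e8 decays/year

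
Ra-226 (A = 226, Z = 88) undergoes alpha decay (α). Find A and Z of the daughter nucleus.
Daughter: A = 222, Z = 86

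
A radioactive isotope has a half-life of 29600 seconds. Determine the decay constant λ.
λ = ln(2)/t½ = 2.342e-5 second⁻¹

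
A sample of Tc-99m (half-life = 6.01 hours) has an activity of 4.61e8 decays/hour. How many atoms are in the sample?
N = A/λ = 3.997e9 atoms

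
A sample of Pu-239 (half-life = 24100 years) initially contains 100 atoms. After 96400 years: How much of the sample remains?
N = N₀(1/2)^(t/t½) = 6.25 atoms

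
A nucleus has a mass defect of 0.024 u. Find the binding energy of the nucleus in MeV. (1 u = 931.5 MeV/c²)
B.E. = Δm × 931.5 = 22.36 MeV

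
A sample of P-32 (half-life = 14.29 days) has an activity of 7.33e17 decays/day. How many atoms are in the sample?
N = A/λ = 1.511e19 atoms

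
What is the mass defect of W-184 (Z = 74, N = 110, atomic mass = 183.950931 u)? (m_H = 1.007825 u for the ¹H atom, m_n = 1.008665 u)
Δm = Z·m_H + N·m_n − M = 1.581 u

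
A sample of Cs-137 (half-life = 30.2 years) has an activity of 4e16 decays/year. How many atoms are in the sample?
N = A/λ = 1.743e18 atoms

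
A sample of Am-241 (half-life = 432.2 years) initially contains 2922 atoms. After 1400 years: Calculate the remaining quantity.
N = N₀(1/2)^(t/t½) = 309.4 atoms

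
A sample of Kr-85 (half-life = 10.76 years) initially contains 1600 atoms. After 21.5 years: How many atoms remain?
N = N₀(1/2)^(t/t½) = 400.5 atoms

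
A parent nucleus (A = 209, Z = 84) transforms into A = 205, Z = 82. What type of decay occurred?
ΔA = -4, ΔZ = -2 ⇒ alpha decay (α)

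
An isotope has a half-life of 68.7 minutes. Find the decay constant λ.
λ = ln(2)/t½ = 0.01009 minute⁻¹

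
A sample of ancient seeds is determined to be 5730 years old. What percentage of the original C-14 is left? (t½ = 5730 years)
N/N₀ = (1/2)^(t/t½) = 0.5 = 50%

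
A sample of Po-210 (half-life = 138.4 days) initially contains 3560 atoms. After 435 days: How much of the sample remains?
N = N₀(1/2)^(t/t½) = 403 atoms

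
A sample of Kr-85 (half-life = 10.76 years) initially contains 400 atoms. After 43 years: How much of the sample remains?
N = N₀(1/2)^(t/t½) = 25.06 atoms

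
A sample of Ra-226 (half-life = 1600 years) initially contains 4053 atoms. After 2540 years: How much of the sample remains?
N = N₀(1/2)^(t/t½) = 1349 atoms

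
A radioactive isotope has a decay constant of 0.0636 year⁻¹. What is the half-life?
t½ = ln(2)/λ = 10.9 years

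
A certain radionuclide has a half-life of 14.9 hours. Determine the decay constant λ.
λ = ln(2)/t½ = 0.04652 hour⁻¹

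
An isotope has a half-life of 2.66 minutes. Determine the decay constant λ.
λ = ln(2)/t½ = 0.2606 minute⁻¹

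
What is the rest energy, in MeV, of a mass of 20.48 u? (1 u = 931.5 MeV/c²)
E = mc² = 19080 MeV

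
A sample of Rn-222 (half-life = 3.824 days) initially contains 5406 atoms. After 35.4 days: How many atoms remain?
N = N₀(1/2)^(t/t½) = 8.834 atoms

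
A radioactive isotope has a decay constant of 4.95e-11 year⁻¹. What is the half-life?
t½ = ln(2)/λ = 1.4e10 years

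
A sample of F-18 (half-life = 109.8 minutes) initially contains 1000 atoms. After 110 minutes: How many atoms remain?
N = N₀(1/2)^(t/t½) = 499.4 atoms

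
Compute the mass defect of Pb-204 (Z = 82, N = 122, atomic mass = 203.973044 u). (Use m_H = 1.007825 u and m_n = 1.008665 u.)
Δm = Z·m_H + N·m_n − M = 1.726 u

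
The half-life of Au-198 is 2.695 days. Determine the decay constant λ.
λ = ln(2)/t½ = 0.2572 day⁻¹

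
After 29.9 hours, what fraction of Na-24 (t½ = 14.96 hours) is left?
N/N₀ = (1/2)^(t/t½) = 0.2502 = 25%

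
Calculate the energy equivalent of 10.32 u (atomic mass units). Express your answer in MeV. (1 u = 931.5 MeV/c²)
E = mc² = 9613 MeV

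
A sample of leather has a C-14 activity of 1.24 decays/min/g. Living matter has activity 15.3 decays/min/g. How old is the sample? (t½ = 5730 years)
Age = t½ × log₂(A₀/A) = 20770 years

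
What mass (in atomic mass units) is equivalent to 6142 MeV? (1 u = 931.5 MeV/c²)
m = E/c² = 6.594 u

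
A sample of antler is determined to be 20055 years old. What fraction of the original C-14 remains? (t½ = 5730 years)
N/N₀ = (1/2)^(t/t½) = 0.08839 = 8.84%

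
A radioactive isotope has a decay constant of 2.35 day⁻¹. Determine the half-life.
t½ = ln(2)/λ = 0.295 days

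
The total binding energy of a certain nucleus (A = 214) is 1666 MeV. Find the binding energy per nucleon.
B.E./A = 1666/214 = 7.785 MeV/nucleon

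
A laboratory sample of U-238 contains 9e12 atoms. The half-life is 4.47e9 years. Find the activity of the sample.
A = λN = 1396 decays/year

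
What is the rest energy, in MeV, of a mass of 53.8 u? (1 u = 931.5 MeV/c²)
E = mc² = 50110 MeV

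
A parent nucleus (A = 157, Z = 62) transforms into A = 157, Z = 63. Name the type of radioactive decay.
ΔA = 0, ΔZ = +1 ⇒ beta-minus decay (β⁻)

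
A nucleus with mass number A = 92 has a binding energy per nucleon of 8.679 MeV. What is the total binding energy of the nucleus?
B.E. = 8.679 × 92 = 798.5 MeV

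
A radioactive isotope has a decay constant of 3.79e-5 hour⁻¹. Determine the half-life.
t½ = ln(2)/λ = 18290 hours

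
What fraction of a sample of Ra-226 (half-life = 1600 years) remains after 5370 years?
N/N₀ = (1/2)^(t/t½) = 0.09765 = 9.76%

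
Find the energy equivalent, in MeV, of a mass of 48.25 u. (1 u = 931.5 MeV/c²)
E = mc² = 44940 MeV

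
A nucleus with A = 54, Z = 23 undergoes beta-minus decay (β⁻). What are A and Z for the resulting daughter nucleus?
Daughter: A = 54, Z = 24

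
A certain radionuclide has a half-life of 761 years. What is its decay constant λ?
λ = ln(2)/t½ = 9.108e-4 year⁻¹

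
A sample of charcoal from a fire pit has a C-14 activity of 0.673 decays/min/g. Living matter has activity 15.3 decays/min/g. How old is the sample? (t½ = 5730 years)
Age = t½ × log₂(A₀/A) = 25820 years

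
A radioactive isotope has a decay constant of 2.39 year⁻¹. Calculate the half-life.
t½ = ln(2)/λ = 0.29 years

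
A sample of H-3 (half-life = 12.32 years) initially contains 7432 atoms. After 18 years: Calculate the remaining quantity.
N = N₀(1/2)^(t/t½) = 2700 atoms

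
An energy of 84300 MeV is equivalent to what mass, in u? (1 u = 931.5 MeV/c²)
m = E/c² = 90.5 u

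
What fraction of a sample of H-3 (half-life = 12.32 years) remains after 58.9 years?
N/N₀ = (1/2)^(t/t½) = 0.03638 = 3.64%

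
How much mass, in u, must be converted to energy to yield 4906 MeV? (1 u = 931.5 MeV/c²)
m = E/c² = 5.267 u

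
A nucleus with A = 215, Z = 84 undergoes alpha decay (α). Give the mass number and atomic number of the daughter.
Daughter: A = 211, Z = 82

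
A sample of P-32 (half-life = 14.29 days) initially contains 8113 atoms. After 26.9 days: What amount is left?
N = N₀(1/2)^(t/t½) = 2200 atoms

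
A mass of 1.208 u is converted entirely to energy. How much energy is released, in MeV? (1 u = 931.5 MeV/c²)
E = mc² = 1125 MeV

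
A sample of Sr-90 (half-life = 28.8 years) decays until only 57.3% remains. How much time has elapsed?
t = t½ × log₂(N₀/N) = 23.14 years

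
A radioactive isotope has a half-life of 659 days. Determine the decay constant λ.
λ = ln(2)/t½ = 0.001052 day⁻¹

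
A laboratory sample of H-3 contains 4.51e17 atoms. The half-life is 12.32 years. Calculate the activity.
A = λN = 2.537e16 decays/year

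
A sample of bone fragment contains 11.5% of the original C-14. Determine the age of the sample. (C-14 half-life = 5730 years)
Age = t½ × log₂(1/ratio) = 17880 years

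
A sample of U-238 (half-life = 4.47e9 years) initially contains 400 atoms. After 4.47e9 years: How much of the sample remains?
N = N₀(1/2)^(t/t½) = 200 atoms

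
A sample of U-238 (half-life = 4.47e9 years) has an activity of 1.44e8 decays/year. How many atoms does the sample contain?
N = A/λ = 9.286e17 atoms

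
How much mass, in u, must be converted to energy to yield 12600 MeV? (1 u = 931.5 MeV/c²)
m = E/c² = 13.53 u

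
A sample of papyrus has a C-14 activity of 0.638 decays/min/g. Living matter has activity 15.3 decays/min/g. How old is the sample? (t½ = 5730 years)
Age = t½ × log₂(A₀/A) = 26270 years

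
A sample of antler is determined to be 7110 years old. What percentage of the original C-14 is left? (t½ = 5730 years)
N/N₀ = (1/2)^(t/t½) = 0.4231 = 42.3%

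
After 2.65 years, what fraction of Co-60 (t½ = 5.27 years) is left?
N/N₀ = (1/2)^(t/t½) = 0.7057 = 70.6%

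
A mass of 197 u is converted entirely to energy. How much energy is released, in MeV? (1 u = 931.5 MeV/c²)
E = mc² = 1.835e5 MeV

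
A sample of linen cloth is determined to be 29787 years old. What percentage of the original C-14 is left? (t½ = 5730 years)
N/N₀ = (1/2)^(t/t½) = 0.02723 = 2.72%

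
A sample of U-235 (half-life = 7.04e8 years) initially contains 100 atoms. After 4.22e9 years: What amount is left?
N = N₀(1/2)^(t/t½) = 1.569 atoms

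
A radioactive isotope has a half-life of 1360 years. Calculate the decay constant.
λ = ln(2)/t½ = 5.097e-4 year⁻¹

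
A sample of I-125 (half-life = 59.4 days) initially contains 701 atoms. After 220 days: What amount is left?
N = N₀(1/2)^(t/t½) = 53.8 atoms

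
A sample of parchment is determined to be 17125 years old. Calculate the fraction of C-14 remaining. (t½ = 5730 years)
N/N₀ = (1/2)^(t/t½) = 0.126 = 12.6%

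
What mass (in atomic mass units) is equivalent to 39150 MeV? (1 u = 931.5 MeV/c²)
m = E/c² = 42.03 u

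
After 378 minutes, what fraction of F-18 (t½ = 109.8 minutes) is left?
N/N₀ = (1/2)^(t/t½) = 0.09197 = 9.2%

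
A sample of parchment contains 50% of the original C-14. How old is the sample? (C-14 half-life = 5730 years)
Age = t½ × log₂(1/ratio) = 5730 years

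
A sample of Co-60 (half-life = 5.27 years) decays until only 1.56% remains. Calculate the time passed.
t = t½ × log₂(N₀/N) = 31.63 years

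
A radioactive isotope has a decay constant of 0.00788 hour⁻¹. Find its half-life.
t½ = ln(2)/λ = 87.96 hours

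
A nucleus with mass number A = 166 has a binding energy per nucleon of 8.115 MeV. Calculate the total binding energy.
B.E. = 8.115 × 166 = 1347 MeV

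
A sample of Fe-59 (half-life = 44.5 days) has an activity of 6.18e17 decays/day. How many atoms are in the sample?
N = A/λ = 3.968e19 atoms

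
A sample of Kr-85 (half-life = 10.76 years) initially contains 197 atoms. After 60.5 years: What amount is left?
N = N₀(1/2)^(t/t½) = 3.998 atoms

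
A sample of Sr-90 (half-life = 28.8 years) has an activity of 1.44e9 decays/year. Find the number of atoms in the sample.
N = A/λ = 5.983e10 atoms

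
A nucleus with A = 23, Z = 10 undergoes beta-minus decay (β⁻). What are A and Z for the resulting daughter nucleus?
Daughter: A = 23, Z = 11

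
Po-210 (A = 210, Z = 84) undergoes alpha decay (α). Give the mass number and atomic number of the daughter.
Daughter: A = 206, Z = 82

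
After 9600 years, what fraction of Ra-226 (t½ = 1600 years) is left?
N/N₀ = (1/2)^(t/t½) = 0.01562 = 1.56%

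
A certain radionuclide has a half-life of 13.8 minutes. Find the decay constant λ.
λ = ln(2)/t½ = 0.05023 minute⁻¹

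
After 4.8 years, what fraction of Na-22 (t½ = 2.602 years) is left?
N/N₀ = (1/2)^(t/t½) = 0.2784 = 27.8%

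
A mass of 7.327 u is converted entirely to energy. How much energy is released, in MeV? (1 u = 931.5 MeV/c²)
E = mc² = 6825 MeV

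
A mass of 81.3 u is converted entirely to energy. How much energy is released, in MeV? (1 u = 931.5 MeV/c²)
E = mc² = 75730 MeV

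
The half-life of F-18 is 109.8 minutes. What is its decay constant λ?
λ = ln(2)/t½ = 0.006313 minute⁻¹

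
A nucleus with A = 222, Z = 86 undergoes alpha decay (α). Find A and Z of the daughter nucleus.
Daughter: A = 218, Z = 84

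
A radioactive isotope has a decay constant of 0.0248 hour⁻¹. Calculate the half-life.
t½ = ln(2)/λ = 27.95 hours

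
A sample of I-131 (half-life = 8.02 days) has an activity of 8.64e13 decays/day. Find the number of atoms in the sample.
N = A/λ = 9.997e14 atoms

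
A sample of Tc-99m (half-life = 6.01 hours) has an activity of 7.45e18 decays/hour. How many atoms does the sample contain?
N = A/λ = 6.46e19 atoms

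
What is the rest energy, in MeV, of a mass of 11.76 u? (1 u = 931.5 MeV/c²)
E = mc² = 10950 MeV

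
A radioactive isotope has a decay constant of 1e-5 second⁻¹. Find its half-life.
t½ = ln(2)/λ = 69310 seconds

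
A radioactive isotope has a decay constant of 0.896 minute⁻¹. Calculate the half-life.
t½ = ln(2)/λ = 0.7736 minutes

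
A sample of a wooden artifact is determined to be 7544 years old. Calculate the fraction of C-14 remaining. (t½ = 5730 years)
N/N₀ = (1/2)^(t/t½) = 0.4015 = 40.1%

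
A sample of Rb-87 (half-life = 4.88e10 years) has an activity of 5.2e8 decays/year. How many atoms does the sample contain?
N = A/λ = 3.661e19 atoms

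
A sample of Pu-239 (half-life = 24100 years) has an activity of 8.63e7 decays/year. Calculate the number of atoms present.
N = A/λ = 3.001e12 atoms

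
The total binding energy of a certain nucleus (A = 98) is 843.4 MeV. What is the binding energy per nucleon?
B.E./A = 843.4/98 = 8.606 MeV/nucleon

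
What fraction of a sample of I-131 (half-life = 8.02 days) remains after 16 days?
N/N₀ = (1/2)^(t/t½) = 0.2509 = 25.1%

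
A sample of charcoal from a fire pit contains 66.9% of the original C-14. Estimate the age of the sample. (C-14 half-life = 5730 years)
Age = t½ × log₂(1/ratio) = 3323 years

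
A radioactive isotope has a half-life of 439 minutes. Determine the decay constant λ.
λ = ln(2)/t½ = 0.001579 minute⁻¹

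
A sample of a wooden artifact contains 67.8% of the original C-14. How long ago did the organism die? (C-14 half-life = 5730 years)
Age = t½ × log₂(1/ratio) = 3212 years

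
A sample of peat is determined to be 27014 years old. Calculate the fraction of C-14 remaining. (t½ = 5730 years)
N/N₀ = (1/2)^(t/t½) = 0.03809 = 3.81%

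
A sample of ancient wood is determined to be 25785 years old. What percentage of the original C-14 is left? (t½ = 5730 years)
N/N₀ = (1/2)^(t/t½) = 0.04419 = 4.42%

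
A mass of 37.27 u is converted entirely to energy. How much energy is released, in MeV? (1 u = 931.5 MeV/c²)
E = mc² = 34720 MeV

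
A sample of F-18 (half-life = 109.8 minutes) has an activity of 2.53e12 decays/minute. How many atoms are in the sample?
N = A/λ = 4.008e14 atoms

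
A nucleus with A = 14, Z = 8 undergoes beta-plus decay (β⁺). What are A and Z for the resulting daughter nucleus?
Daughter: A = 14, Z = 7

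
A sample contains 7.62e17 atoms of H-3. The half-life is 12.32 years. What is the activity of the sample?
A = λN = 4.287e16 decays/year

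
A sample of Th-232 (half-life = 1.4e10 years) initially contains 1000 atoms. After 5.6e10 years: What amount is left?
N = N₀(1/2)^(t/t½) = 62.5 atoms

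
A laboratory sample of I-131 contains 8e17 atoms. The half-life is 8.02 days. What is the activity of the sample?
A = λN = 6.914e16 decays/day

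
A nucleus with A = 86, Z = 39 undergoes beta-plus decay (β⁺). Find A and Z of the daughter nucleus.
Daughter: A = 86, Z = 38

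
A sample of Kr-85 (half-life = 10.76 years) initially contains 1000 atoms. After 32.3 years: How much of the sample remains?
N = N₀(1/2)^(t/t½) = 124.8 atoms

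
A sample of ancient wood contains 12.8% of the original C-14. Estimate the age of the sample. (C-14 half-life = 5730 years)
Age = t½ × log₂(1/ratio) = 16990 years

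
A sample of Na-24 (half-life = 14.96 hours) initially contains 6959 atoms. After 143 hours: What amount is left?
N = N₀(1/2)^(t/t½) = 9.227 atoms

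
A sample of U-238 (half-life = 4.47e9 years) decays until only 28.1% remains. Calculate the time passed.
t = t½ × log₂(N₀/N) = 8.186e9 years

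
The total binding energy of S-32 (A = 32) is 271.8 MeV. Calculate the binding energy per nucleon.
B.E./A = 271.8/32 = 8.494 MeV/nucleon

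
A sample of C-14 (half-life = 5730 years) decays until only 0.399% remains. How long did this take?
t = t½ × log₂(N₀/N) = 45660 years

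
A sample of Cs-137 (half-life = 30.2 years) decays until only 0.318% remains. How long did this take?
t = t½ × log₂(N₀/N) = 250.6 years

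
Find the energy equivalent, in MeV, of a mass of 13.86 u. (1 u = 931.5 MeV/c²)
E = mc² = 12910 MeV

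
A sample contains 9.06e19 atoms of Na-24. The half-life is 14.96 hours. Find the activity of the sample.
A = λN = 4.198e18 decays/hour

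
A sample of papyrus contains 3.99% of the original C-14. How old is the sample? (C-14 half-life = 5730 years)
Age = t½ × log₂(1/ratio) = 26630 years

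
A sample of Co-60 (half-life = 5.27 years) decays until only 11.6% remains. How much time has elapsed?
t = t½ × log₂(N₀/N) = 16.38 years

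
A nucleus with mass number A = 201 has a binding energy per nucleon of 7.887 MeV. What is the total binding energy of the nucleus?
B.E. = 7.887 × 201 = 1585 MeV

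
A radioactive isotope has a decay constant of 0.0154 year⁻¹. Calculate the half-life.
t½ = ln(2)/λ = 45.01 years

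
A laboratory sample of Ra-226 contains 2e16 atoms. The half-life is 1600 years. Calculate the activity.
A = λN = 8.664e12 decays/year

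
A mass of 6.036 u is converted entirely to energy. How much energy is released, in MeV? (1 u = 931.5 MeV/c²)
E = mc² = 5623 MeV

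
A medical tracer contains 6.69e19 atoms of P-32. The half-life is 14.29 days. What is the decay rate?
A = λN = 3.245e18 decays/day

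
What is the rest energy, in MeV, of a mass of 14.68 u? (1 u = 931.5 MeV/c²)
E = mc² = 13670 MeV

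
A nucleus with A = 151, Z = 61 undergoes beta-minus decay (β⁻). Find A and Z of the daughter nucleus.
Daughter: A = 151, Z = 62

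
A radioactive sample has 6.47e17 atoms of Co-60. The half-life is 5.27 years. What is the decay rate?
A = λN = 8.51e16 decays/year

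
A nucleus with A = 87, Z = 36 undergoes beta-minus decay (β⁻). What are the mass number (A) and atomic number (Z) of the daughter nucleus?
Daughter: A = 87, Z = 37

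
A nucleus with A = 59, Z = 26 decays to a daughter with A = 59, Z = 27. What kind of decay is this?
ΔA = 0, ΔZ = +1 ⇒ beta-minus decay (β⁻)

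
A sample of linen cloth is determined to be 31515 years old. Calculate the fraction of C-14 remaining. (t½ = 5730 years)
N/N₀ = (1/2)^(t/t½) = 0.0221 = 2.21%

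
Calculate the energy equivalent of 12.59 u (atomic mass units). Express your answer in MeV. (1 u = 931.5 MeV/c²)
E = mc² = 11730 MeV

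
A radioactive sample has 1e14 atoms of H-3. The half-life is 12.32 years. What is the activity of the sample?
A = λN = 5.626e12 decays/year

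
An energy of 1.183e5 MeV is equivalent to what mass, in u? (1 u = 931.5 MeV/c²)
m = E/c² = 127 u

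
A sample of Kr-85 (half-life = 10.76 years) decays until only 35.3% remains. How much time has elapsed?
t = t½ × log₂(N₀/N) = 16.16 years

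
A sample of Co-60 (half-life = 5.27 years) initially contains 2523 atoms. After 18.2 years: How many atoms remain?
N = N₀(1/2)^(t/t½) = 230.3 atoms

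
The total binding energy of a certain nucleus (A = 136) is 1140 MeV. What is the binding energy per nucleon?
B.E./A = 1140/136 = 8.382 MeV/nucleon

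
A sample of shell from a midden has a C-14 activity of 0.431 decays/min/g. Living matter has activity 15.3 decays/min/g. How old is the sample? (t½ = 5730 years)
Age = t½ × log₂(A₀/A) = 29510 years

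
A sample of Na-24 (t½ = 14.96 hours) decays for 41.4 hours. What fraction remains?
N/N₀ = (1/2)^(t/t½) = 0.1469 = 14.7%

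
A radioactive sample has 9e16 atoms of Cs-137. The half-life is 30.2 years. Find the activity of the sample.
A = λN = 2.066e15 decays/year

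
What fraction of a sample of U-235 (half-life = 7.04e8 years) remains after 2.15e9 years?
N/N₀ = (1/2)^(t/t½) = 0.1204 = 12%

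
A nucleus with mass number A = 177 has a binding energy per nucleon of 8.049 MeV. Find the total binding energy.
B.E. = 8.049 × 177 = 1425 MeV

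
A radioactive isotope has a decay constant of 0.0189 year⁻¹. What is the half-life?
t½ = ln(2)/λ = 36.67 years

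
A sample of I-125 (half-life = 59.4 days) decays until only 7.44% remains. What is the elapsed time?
t = t½ × log₂(N₀/N) = 222.7 days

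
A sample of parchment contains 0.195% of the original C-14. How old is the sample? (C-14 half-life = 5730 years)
Age = t½ × log₂(1/ratio) = 51580 years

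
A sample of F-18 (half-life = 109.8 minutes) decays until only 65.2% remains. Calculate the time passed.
t = t½ × log₂(N₀/N) = 67.75 minutes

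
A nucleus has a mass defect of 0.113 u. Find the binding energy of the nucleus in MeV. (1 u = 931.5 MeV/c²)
B.E. = Δm × 931.5 = 105.3 MeV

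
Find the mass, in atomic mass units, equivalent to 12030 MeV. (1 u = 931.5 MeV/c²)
m = E/c² = 12.91 u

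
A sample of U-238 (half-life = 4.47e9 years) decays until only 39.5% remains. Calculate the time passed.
t = t½ × log₂(N₀/N) = 5.99e9 years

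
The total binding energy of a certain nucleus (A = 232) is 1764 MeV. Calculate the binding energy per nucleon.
B.E./A = 1764/232 = 7.603 MeV/nucleon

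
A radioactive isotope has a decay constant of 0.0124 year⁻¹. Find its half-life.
t½ = ln(2)/λ = 55.9 years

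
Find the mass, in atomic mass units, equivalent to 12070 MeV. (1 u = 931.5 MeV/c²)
m = E/c² = 12.96 u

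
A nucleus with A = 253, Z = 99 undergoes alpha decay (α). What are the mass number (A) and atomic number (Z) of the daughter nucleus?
Daughter: A = 249, Z = 97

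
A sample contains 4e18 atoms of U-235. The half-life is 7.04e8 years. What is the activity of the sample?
A = λN = 3.938e9 decays/year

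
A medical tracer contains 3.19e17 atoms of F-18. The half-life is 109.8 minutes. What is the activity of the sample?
A = λN = 2.014e15 decays/minute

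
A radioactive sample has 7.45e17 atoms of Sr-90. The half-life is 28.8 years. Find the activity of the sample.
A = λN = 1.793e16 decays/year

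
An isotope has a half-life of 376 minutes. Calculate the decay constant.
λ = ln(2)/t½ = 0.001843 minute⁻¹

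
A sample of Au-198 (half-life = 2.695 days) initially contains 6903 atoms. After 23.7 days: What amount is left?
N = N₀(1/2)^(t/t½) = 15.55 atoms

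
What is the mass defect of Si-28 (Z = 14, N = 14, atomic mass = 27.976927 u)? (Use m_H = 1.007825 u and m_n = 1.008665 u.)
Δm = Z·m_H + N·m_n − M = 0.2539 u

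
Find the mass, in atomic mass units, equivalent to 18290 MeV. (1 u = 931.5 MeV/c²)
m = E/c² = 19.63 u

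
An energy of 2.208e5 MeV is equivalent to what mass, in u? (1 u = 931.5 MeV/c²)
m = E/c² = 237 u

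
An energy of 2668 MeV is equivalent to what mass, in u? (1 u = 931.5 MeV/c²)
m = E/c² = 2.864 u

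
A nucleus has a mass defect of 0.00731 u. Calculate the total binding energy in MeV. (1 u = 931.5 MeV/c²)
B.E. = Δm × 931.5 = 6.809 MeV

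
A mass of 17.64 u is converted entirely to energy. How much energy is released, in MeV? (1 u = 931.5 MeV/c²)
E = mc² = 16430 MeV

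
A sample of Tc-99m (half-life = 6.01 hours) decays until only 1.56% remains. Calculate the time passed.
t = t½ × log₂(N₀/N) = 36.07 hours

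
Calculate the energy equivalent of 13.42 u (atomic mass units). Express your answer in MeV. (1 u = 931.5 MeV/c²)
E = mc² = 12500 MeV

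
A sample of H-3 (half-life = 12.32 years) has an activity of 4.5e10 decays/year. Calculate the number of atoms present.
N = A/λ = 7.998e11 atoms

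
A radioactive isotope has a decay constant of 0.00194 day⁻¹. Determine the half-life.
t½ = ln(2)/λ = 357.3 days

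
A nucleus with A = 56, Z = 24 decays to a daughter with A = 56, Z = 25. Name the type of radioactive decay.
ΔA = 0, ΔZ = +1 ⇒ beta-minus decay (β⁻)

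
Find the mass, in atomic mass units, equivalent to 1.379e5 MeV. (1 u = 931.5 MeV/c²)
m = E/c² = 148 u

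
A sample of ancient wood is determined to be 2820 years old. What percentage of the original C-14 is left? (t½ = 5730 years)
N/N₀ = (1/2)^(t/t½) = 0.711 = 71.1%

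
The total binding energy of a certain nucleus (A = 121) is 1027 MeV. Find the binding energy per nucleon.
B.E./A = 1027/121 = 8.488 MeV/nucleon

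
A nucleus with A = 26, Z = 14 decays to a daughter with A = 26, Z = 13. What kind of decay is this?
ΔA = 0, ΔZ = -1 ⇒ beta-plus decay (β⁺) or electron capture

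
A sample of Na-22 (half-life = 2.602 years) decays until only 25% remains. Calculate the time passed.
t = t½ × log₂(N₀/N) = 5.204 years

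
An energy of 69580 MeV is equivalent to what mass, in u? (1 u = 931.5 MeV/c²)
m = E/c² = 74.7 u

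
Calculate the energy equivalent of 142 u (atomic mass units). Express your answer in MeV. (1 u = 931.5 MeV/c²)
E = mc² = 1.323e5 MeV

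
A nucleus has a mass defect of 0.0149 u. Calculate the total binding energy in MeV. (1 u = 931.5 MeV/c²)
B.E. = Δm × 931.5 = 13.88 MeV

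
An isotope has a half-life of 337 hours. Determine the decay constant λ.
λ = ln(2)/t½ = 0.002057 hour⁻¹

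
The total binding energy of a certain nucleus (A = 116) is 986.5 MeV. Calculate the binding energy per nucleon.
B.E./A = 986.5/116 = 8.504 MeV/nucleon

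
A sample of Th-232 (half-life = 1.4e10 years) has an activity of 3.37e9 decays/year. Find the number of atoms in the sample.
N = A/λ = 6.807e19 atoms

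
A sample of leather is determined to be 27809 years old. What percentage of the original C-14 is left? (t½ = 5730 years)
N/N₀ = (1/2)^(t/t½) = 0.0346 = 3.46%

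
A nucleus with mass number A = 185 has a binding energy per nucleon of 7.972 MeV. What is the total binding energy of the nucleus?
B.E. = 7.972 × 185 = 1475 MeV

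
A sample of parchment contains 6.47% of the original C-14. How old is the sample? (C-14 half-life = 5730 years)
Age = t½ × log₂(1/ratio) = 22630 years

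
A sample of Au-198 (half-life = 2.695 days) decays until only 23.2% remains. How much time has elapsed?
t = t½ × log₂(N₀/N) = 5.681 days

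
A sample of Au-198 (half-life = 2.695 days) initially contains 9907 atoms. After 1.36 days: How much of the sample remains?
N = N₀(1/2)^(t/t½) = 6983 atoms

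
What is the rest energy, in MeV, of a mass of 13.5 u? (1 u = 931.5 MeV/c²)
E = mc² = 12580 MeV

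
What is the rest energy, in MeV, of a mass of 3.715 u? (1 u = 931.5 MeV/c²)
E = mc² = 3461 MeV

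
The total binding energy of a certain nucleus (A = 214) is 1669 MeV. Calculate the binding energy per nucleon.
B.E./A = 1669/214 = 7.799 MeV/nucleon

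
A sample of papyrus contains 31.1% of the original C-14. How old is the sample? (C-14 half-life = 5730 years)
Age = t½ × log₂(1/ratio) = 9655 years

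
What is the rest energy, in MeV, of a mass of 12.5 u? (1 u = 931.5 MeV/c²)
E = mc² = 11640 MeV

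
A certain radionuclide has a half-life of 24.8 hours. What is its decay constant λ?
λ = ln(2)/t½ = 0.02795 hour⁻¹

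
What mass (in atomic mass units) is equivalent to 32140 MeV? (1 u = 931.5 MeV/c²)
m = E/c² = 34.5 u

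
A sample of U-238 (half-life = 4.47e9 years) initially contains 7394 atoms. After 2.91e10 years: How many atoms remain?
N = N₀(1/2)^(t/t½) = 81.12 atoms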